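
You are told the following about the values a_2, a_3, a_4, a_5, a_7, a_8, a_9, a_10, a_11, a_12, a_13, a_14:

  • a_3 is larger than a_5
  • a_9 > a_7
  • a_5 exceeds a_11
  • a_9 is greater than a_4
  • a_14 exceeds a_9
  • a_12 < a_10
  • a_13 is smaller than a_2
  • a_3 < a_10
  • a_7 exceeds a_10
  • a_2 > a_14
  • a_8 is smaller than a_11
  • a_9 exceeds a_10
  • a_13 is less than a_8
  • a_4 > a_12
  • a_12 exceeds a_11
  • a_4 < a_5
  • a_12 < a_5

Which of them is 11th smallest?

The consecutive relations fix a unique order: a_13 < a_8 < a_11 < a_12 < a_4 < a_5 < a_3 < a_10 < a_7 < a_9 < a_14 < a_2.
The 11th smallest is a_14.

a_14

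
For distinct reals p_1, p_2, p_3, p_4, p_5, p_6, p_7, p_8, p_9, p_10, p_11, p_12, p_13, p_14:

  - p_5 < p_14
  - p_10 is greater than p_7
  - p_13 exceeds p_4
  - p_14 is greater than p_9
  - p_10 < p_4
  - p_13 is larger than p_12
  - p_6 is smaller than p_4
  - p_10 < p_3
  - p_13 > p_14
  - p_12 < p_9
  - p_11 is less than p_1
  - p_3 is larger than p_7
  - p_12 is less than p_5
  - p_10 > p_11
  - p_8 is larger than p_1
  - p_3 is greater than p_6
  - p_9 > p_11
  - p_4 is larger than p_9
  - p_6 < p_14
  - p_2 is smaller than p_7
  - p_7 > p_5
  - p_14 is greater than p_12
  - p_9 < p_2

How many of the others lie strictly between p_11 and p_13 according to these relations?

The relations place p_11 below p_13. An element lies strictly between them when it is forced above p_11 and also forced below p_13.
Above p_11: {p_9, p_2, p_7, p_10, p_14, p_3, p_1, p_4, p_8}. Below p_13: {p_12, p_5, p_9, p_2, p_6, p_7, p_10, p_14, p_4}.
Intersection: {p_9, p_2, p_7, p_10, p_14, p_4} — 6.

6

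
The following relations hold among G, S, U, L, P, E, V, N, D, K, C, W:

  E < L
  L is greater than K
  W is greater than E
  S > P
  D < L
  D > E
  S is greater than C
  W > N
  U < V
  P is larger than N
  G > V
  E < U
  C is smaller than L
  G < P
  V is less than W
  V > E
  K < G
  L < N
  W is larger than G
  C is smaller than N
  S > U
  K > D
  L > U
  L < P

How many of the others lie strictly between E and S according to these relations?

The relations place E below S. An element lies strictly between them when it is forced above E and also forced below S.
Above E: {D, U, K, V, L, N, G, P, W}. Below S: {D, C, U, K, V, L, N, G, P}.
Intersection: {D, U, K, V, L, N, G, P} — 8.

8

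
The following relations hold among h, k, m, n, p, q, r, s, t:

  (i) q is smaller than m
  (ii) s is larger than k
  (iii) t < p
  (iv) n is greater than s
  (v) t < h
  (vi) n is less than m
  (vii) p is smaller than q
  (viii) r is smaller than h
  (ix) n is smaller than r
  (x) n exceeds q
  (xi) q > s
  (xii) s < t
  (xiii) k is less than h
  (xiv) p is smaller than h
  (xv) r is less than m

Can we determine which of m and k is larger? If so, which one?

k < s < t < p < q < n < m, by transitivity through s, t, p, q, n.
So m is larger.

m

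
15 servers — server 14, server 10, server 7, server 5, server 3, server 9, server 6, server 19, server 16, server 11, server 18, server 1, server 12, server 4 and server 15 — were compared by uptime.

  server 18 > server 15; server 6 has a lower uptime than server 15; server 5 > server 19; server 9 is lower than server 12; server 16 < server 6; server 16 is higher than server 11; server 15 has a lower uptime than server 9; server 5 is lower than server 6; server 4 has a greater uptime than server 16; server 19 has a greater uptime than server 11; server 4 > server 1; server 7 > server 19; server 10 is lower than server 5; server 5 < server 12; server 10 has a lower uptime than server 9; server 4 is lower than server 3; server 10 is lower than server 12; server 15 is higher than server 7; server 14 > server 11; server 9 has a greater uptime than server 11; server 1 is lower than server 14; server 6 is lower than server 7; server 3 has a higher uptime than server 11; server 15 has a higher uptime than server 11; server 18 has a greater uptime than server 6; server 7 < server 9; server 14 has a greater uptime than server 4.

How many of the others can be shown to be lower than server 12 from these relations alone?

9

Directly below server 12: server 10, server 5, server 9.
One step further: server 11, server 19, server 7, server 15 (7 so far).
One step further: server 6 (8 so far).
One step further: server 16 (9 so far).
No other element is forced below server 12 by the given relations, so the count is 9.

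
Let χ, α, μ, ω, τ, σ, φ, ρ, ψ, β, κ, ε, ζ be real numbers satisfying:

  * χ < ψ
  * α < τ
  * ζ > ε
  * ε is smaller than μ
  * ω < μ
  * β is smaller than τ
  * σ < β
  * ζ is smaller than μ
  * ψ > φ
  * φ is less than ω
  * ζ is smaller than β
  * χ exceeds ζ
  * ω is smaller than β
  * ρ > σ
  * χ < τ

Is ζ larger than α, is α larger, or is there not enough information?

Following every chain through α: above α we get τ.
ζ is not reached, and no chain runs the other way from ζ to α.
So the given relations leave the order of α and ζ undetermined.

undetermined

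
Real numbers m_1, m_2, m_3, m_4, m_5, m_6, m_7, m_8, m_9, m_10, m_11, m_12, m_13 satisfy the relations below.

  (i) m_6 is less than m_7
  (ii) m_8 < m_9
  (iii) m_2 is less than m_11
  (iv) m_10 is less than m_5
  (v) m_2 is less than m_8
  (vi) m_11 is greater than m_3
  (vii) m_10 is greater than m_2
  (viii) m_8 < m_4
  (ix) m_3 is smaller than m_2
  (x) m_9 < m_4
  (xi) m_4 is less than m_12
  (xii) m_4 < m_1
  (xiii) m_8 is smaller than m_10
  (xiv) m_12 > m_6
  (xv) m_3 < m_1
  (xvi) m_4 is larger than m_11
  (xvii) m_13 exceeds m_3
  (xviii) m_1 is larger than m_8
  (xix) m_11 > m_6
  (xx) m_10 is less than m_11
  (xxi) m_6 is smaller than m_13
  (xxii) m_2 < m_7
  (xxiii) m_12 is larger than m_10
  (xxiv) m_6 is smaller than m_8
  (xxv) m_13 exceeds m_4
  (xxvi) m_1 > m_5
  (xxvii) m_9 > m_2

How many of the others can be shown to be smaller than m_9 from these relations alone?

The elements the relations force below m_9 are m_6, m_3, m_2, m_8 — no chain reaches any other.
That is 4.

4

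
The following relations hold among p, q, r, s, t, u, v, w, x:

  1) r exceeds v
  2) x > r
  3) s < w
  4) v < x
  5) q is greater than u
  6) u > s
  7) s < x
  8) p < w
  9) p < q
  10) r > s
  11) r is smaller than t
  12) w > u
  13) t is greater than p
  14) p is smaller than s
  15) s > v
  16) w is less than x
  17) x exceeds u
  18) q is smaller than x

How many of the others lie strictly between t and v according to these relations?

2

Chaining upward from v reaches: s, u, w, q, r, x.
Chaining downward from t reaches: p, s, r.
Strictly between v and t are those in both lists: s, r — 2 elements.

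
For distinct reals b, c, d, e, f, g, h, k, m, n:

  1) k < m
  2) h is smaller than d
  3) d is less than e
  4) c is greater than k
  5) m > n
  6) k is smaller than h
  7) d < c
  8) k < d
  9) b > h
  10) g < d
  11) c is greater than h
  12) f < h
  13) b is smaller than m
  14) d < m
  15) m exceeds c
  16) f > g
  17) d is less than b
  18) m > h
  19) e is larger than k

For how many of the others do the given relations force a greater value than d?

The elements the relations force above d are b, c, e, m — no chain reaches any other.
That is 4.

4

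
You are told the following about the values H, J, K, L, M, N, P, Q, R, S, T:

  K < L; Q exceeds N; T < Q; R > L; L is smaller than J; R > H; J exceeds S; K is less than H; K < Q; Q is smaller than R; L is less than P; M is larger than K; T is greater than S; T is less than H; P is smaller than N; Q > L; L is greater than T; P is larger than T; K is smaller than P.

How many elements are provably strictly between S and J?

Chaining upward from S reaches: T, L, P, N, H, Q, R.
Chaining downward from J reaches: T, K, L.
Strictly between S and J are those in both lists: T, L — 2 elements.

2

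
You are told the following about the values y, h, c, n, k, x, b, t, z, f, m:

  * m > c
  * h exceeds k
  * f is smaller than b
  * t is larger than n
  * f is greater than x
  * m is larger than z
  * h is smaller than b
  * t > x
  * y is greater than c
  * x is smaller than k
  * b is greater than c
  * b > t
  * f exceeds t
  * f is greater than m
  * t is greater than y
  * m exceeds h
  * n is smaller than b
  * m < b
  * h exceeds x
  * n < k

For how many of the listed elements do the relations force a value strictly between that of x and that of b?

5

Chaining upward from x reaches: k, h, t, m, f.
Chaining downward from b reaches: c, y, n, k, h, z, t, m, f.
Strictly between x and b are those in both lists: k, h, t, m, f — 5 elements.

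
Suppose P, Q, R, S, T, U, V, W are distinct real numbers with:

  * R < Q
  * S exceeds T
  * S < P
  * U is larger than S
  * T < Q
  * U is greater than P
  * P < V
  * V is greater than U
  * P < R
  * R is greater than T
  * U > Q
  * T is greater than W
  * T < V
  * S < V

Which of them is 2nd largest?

The consecutive relations fix a unique order: W < T < S < P < R < Q < U < V.
Counting 2 from the largest end gives U.

U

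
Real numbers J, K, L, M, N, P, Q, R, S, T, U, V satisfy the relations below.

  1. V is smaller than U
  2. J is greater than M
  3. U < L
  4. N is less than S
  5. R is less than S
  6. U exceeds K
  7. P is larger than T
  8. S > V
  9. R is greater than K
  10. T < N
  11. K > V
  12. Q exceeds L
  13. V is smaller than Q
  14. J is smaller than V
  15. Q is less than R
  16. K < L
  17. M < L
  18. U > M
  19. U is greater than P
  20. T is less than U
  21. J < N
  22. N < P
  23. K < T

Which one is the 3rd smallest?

V

Piecing the relations together gives one ordering: M < J < V < K < T < N < P < U < L < Q < R < S.
Counting 3 from the smallest end gives V.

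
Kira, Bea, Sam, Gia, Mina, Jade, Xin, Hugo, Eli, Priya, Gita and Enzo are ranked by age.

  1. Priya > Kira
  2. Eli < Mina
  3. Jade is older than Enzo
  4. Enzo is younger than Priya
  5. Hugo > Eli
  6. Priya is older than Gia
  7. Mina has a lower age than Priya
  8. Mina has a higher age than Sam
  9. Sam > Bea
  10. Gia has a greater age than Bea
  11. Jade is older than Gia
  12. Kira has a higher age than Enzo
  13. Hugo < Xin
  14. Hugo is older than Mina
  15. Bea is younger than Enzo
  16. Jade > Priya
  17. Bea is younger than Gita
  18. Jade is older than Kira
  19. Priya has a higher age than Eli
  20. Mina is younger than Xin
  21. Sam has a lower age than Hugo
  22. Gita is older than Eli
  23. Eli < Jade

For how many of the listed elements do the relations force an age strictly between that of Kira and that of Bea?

The relations place Bea below Kira. An element lies strictly between them when it is forced above Bea and also forced below Kira.
Above Bea: {Gita, Sam, Enzo, Mina, Hugo, Gia, Priya, Xin, Jade}. Below Kira: {Enzo}.
Intersection: {Enzo} — 1.

1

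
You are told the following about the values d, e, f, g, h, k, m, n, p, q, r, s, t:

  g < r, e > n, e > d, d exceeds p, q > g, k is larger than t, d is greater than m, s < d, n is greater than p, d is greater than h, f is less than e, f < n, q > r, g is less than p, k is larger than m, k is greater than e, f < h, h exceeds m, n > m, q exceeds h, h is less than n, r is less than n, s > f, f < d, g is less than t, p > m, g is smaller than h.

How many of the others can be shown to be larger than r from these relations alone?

The elements the relations force above r are q, n, e, k — no chain reaches any other.
That is 4.

4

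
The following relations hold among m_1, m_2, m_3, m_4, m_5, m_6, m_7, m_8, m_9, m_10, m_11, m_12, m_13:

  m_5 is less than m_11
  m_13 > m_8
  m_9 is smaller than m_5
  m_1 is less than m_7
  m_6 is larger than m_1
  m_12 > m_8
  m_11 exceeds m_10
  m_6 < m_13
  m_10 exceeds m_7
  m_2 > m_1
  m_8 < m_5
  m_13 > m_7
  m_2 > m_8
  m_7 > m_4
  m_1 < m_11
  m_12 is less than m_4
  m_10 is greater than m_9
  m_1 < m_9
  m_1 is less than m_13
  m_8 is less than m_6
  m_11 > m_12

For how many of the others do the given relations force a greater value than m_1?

Directly above m_1: m_7, m_9, m_6, m_11, m_2, m_13.
One step further: m_10, m_5 (8 so far).
Nothing else is reachable above m_1; 8 in all.

8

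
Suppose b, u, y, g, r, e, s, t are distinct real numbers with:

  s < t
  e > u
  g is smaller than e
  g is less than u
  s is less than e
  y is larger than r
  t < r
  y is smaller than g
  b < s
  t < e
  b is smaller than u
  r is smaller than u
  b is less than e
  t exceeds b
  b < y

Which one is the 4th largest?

Chaining the given pairs: b < s < t < r < y < g < u < e.
The 4th largest is y.

y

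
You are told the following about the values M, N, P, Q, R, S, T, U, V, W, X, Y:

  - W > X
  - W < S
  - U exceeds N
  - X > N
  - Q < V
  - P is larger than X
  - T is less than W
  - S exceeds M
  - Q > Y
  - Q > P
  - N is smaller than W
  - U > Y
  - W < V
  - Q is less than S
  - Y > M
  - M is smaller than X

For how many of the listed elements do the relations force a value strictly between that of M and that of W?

1

The relations place M below W. An element lies strictly between them when it is forced above M and also forced below W.
Above M: {X, P, Y, Q, U, S, V}. Below W: {N, X, T}.
Intersection: {X} — 1.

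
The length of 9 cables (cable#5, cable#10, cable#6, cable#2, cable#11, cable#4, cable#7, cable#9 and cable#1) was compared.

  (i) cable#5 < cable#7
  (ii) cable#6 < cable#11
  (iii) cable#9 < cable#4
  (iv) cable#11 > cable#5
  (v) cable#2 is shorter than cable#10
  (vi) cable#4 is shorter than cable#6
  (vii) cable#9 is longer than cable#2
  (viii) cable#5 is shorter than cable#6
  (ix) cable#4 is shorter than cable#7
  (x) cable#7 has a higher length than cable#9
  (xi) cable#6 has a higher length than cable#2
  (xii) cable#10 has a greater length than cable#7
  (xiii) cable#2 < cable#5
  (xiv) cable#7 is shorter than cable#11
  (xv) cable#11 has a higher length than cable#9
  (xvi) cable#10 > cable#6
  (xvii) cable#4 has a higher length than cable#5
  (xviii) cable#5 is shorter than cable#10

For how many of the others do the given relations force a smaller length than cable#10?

From cable#10 the given relations immediately reach cable#2, cable#5, cable#6, cable#7.
From those, cable#9, cable#4 — 6 in total.
No other element is forced below cable#10 by the given relations, so the count is 6.

6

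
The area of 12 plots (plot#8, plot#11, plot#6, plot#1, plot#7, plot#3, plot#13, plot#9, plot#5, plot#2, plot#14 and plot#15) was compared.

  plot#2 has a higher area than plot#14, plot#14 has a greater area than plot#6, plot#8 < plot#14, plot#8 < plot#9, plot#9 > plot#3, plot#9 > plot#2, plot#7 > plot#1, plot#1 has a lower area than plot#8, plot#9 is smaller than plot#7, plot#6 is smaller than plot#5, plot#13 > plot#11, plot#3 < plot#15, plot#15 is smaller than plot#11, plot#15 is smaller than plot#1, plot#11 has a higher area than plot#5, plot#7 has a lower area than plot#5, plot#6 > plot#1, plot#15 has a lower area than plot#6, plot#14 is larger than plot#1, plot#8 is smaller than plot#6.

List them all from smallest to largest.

Each adjacent pair is fixed by a given relation: plot#3 < plot#15; plot#15 < plot#1; plot#1 < plot#8; plot#8 < plot#6; plot#6 < plot#14; plot#14 < plot#2; plot#2 < plot#9; plot#9 < plot#7; plot#7 < plot#5; plot#5 < plot#11; plot#11 < plot#13. Chaining them end to end gives the full order.

plot#3 < plot#15 < plot#1 < plot#8 < plot#6 < plot#14 < plot#2 < plot#9 < plot#7 < plot#5 < plot#11 < plot#13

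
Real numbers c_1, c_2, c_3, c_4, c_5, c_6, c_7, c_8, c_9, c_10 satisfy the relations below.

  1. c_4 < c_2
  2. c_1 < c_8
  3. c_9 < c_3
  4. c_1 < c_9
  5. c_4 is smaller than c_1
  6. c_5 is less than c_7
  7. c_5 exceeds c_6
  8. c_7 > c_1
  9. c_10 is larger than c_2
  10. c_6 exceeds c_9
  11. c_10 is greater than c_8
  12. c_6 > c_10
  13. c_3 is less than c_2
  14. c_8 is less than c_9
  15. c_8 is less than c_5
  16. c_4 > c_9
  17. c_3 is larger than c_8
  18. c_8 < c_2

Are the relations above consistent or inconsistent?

inconsistent

We have c_9 < c_4 stated directly, yet also c_4 < c_1 < c_8 < c_9 by chaining the others — so c_4 < c_9. Contradiction.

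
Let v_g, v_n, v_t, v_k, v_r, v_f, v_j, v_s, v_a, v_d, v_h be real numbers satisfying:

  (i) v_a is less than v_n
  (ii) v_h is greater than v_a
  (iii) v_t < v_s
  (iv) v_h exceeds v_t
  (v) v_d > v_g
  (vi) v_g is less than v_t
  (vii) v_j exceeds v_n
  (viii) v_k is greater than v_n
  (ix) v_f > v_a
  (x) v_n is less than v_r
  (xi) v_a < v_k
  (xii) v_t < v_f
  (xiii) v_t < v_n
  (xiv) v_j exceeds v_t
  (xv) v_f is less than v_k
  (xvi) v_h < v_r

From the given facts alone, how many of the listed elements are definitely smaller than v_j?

From v_j the given relations immediately reach v_t, v_n.
From those, v_a, v_g — 4 in total.
Nothing else is reachable below v_j; 4 in all.

4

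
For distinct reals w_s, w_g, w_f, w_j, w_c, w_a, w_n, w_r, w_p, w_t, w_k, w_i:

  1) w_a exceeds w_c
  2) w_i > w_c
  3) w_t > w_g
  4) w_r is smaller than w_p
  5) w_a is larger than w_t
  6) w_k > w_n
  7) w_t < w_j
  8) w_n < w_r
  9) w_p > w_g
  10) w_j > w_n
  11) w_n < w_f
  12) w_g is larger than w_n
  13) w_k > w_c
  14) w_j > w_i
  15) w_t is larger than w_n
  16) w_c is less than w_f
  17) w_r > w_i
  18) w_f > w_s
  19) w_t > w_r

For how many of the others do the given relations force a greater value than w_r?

4

Directly above w_r: w_t, w_p.
One step further: w_j, w_a (4 so far).
Nothing else is reachable above w_r; 4 in all.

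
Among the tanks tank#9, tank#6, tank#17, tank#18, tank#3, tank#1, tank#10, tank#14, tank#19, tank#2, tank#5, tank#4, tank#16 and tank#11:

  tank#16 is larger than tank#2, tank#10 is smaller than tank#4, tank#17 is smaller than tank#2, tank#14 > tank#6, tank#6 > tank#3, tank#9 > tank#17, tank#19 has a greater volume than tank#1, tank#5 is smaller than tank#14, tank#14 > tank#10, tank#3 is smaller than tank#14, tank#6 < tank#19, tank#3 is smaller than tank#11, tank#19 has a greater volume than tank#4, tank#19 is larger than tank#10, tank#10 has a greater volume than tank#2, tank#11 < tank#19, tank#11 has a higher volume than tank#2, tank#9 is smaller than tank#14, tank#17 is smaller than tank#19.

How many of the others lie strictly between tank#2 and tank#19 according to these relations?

3

The relations place tank#2 below tank#19. An element lies strictly between them when it is forced above tank#2 and also forced below tank#19.
Above tank#2: {tank#10, tank#11, tank#4, tank#14, tank#16}. Below tank#19: {tank#1, tank#17, tank#3, tank#10, tank#11, tank#4, tank#6}.
Intersection: {tank#10, tank#11, tank#4} — 3.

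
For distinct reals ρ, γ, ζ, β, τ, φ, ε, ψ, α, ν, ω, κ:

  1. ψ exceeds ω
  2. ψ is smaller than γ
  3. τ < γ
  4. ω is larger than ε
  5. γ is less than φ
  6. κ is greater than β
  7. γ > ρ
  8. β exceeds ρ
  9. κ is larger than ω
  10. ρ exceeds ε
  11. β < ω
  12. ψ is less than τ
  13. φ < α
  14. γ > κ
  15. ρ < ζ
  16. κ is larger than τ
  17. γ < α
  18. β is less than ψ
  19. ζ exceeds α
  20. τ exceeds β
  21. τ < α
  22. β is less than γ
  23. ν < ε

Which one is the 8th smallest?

Piecing the relations together gives one ordering: ν < ε < ρ < β < ω < ψ < τ < κ < γ < φ < α < ζ.
Counting 8 from the smallest end gives κ.

κ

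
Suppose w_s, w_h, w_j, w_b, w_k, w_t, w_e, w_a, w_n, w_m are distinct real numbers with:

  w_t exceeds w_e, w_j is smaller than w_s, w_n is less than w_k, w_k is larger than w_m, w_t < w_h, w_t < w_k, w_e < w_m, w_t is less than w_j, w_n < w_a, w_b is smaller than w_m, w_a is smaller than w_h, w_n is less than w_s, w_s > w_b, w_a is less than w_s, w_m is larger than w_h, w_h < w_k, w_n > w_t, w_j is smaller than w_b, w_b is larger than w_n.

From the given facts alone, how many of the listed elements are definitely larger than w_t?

The elements the relations force above w_t are w_n, w_a, w_j, w_h, w_b, w_m, w_k, w_s — no chain reaches any other.
That is 8.

8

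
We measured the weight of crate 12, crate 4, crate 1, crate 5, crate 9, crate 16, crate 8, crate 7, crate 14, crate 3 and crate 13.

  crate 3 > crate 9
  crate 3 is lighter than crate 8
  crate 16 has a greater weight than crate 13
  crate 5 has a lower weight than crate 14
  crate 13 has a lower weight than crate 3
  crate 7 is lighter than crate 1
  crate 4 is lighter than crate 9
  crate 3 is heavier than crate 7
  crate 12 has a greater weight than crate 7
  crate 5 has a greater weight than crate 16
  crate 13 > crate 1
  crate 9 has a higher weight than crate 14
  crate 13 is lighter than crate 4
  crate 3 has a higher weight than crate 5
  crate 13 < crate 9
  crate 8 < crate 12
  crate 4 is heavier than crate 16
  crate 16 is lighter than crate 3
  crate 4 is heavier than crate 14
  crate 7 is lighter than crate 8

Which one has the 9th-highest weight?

crate 13

The consecutive relations fix a unique order: crate 7 < crate 1 < crate 13 < crate 16 < crate 5 < crate 14 < crate 4 < crate 9 < crate 3 < crate 8 < crate 12.
Counting 9 from the largest end gives crate 13.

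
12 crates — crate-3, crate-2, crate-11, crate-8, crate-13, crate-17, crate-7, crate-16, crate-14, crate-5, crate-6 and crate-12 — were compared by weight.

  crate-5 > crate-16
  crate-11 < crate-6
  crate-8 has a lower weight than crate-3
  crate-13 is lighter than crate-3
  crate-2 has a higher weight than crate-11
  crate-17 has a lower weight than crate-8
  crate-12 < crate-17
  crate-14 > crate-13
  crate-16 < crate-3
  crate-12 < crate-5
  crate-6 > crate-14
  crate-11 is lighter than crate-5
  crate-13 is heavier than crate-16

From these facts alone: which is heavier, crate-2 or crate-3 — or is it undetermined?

undetermined

Following every chain through crate-2: below crate-2 we get crate-11.
crate-3 is not reached, and no chain runs the other way from crate-3 to crate-2.
So the given relations leave the order of crate-2 and crate-3 undetermined.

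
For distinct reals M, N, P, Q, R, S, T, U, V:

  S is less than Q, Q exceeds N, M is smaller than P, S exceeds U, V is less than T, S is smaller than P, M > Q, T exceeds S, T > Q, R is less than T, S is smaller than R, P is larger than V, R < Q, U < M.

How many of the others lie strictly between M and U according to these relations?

Chaining upward from U reaches: S, R, Q, T, P.
Chaining downward from M reaches: N, S, R, Q.
Strictly between U and M are those in both lists: S, R, Q — 3 elements.

3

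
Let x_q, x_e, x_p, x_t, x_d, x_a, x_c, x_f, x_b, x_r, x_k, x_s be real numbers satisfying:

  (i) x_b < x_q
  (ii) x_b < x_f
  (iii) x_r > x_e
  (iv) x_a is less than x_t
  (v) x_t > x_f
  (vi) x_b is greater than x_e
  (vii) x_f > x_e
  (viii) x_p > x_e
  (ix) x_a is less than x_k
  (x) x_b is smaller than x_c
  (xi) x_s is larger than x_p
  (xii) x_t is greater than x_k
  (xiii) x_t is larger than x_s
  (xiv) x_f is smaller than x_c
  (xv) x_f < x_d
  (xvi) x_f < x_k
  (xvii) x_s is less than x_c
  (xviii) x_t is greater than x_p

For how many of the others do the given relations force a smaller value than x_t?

The elements the relations force below x_t are x_e, x_p, x_s, x_b, x_a, x_f, x_k — no chain reaches any other.
That is 7.

7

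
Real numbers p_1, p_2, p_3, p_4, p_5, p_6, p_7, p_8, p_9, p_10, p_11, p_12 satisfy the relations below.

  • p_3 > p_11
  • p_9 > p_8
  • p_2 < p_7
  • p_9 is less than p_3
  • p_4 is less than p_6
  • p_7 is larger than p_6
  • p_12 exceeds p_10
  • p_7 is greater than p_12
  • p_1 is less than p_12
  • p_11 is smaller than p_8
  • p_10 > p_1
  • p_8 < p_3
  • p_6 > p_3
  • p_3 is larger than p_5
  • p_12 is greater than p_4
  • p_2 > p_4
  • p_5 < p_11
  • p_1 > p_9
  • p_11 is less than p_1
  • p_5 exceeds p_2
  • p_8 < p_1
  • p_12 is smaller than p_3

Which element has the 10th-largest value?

p_5

Chaining the given pairs: p_4 < p_2 < p_5 < p_11 < p_8 < p_9 < p_1 < p_10 < p_12 < p_3 < p_6 < p_7.
The 10th largest is p_5.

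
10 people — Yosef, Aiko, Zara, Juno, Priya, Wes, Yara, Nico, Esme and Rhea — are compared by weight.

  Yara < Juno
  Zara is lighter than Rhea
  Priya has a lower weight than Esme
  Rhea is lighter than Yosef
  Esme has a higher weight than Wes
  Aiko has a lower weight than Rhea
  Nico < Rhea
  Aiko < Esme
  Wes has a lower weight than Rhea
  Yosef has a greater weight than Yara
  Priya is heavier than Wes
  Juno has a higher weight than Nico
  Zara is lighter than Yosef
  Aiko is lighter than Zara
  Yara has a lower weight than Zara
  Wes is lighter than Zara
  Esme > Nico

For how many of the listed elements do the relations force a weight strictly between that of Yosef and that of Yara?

2

Chaining upward from Yara reaches: Zara, Rhea, Juno.
Chaining downward from Yosef reaches: Wes, Nico, Aiko, Zara, Rhea.
Strictly between Yara and Yosef are those in both lists: Zara, Rhea — 2 elements.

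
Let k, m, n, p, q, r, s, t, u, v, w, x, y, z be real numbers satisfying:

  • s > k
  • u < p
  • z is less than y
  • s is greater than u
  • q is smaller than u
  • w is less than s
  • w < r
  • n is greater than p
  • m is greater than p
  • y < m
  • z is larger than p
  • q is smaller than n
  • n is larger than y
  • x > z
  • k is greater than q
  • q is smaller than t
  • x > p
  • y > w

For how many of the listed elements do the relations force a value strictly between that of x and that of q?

3

Chaining upward from q reaches: t, u, k, p, z, y, n, s, m.
Chaining downward from x reaches: u, p, z.
Strictly between q and x are those in both lists: u, p, z — 3 elements.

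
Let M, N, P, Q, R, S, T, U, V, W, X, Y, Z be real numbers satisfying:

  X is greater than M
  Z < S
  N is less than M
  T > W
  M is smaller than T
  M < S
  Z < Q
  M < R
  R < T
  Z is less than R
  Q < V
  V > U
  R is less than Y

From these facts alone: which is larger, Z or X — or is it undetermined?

Following every chain through Z: above Z we get Q, R, T, V, S, Y.
X is not reached, and no chain runs the other way from X to Z.
So the given relations leave the order of Z and X undetermined.

undetermined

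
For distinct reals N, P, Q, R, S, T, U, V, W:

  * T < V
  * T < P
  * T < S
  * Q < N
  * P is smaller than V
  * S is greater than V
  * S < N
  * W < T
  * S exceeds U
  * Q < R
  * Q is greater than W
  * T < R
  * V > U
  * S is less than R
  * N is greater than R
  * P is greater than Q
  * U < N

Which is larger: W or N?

N

Link the given pairs in sequence: W < T; T < P; P < V; V < S; S < R; R < N.
Chaining these gives W < T < P < V < S < R < N.
So W < N; N is the larger of the two.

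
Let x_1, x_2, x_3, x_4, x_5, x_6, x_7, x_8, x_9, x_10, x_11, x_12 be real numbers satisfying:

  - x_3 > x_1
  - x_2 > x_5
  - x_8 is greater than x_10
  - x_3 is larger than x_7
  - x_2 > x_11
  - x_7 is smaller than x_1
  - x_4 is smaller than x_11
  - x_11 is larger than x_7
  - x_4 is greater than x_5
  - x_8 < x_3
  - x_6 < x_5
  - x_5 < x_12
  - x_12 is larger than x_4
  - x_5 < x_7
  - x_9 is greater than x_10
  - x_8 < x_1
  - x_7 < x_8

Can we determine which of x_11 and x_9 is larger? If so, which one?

Following every chain through x_9: below x_9 we get x_10.
x_11 is not reached, and no chain runs the other way from x_11 to x_9.
So the given relations leave the order of x_9 and x_11 undetermined.

undetermined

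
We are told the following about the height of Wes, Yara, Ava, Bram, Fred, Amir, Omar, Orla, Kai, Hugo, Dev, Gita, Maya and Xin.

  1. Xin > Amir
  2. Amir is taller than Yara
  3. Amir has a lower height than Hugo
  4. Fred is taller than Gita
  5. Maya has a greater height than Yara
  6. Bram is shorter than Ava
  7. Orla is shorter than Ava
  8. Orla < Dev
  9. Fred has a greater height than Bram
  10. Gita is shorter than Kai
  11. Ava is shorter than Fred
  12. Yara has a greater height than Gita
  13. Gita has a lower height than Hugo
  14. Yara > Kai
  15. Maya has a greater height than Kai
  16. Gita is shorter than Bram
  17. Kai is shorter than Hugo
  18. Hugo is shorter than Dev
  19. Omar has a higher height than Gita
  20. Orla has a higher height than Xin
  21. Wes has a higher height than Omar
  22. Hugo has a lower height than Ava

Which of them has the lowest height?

Chaining upward from Gita: directly above it, Kai, Yara, Hugo, Omar, Bram, Fred; then Amir, Wes, Ava, Maya, Dev; then Xin; then Orla.
That covers every other element, and nothing is given below Gita, so Gita is the lowest height.

Gita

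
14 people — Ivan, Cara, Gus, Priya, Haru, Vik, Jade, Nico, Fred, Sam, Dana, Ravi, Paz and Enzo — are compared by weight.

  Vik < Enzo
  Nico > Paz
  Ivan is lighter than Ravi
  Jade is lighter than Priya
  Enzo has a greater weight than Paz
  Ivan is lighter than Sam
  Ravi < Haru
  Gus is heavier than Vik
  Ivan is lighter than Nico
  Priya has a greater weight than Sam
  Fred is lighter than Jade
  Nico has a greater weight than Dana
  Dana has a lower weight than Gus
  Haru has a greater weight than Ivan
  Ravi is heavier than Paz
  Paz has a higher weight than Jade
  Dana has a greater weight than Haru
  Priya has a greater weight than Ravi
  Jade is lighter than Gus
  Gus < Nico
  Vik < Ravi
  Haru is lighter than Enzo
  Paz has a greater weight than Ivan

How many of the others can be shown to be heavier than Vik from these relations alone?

From Vik the given relations immediately reach Ravi, Enzo, Gus.
From those, Haru, Nico, Priya — 6 in total.
From those, Dana — 7 in total.
Nothing else is reachable above Vik; 7 in all.

7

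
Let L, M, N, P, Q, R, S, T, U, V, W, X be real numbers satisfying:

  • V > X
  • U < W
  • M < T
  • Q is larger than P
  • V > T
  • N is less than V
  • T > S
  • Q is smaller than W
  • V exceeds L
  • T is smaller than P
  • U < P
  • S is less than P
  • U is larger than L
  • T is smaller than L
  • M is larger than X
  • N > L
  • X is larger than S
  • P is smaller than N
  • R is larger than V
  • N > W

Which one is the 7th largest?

U

Piecing the relations together gives one ordering: S < X < M < T < L < U < P < Q < W < N < V < R.
The 7th largest is U.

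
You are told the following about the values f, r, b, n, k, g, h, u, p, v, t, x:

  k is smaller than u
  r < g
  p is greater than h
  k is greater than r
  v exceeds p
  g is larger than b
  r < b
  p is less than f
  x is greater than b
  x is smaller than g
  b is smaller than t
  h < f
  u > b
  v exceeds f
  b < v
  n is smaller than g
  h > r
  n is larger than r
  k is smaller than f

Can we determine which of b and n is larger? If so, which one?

undetermined

Following every chain through b: above b we get t, x, g, u, v; below b we get r.
n is not reached, and no chain runs the other way from n to b.
So the given relations leave the order of b and n undetermined.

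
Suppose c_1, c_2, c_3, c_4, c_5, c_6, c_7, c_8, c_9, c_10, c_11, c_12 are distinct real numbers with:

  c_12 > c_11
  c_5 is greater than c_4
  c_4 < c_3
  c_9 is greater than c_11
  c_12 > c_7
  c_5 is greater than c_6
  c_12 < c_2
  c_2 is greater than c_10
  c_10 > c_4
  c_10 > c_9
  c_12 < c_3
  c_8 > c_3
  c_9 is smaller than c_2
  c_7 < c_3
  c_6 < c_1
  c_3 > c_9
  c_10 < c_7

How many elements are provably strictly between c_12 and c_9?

2

The relations place c_9 below c_12. An element lies strictly between them when it is forced above c_9 and also forced below c_12.
Above c_9: {c_10, c_7, c_2, c_3, c_8}. Below c_12: {c_4, c_11, c_10, c_7}.
Intersection: {c_10, c_7} — 2.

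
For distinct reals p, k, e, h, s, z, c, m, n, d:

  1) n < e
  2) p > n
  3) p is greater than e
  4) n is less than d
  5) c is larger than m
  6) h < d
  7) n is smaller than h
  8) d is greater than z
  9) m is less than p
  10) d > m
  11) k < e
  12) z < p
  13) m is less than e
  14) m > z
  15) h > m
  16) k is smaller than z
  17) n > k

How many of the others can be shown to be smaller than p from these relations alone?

5

From p the given relations immediately reach z, m, n, e.
From those, k — 5 in total.
No other element is forced below p by the given relations, so the count is 5.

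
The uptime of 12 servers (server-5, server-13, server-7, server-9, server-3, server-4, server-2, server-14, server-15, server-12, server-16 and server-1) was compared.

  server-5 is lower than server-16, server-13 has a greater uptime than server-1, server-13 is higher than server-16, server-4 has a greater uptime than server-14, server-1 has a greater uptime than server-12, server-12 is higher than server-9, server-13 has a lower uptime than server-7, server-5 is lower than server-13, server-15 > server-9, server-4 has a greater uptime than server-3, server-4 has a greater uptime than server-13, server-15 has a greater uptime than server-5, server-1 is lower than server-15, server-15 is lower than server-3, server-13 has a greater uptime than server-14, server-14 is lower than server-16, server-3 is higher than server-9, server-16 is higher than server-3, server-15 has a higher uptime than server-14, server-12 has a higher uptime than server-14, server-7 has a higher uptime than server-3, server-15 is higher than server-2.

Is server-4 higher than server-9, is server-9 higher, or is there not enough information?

server-9 < server-12 and server-12 < server-1 give server-9 < server-1.
With server-1 < server-15: server-9 < server-12 < server-1 < server-15.
Then server-15 < server-3 extends the chain to server-3.
With server-3 < server-16: server-9 < server-12 < server-1 < server-15 < server-3 < server-16.
With server-16 < server-13: server-9 < server-12 < server-1 < server-15 < server-3 < server-16 < server-13.
Then server-13 < server-4 extends the chain to server-4.
So server-4 is higher.

server-4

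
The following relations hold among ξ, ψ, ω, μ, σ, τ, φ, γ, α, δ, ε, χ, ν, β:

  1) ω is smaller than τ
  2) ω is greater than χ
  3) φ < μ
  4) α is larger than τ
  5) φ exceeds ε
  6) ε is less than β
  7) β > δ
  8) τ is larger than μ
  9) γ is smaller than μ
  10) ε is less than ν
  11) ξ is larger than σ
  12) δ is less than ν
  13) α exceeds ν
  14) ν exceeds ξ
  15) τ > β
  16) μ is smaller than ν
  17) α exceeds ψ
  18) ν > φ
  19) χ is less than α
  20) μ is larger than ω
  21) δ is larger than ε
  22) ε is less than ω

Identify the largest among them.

α

ε is not greatest since ε < ω; φ is not greatest since φ < ν; χ is not greatest since χ < ω; δ is not greatest since δ < β; β is not greatest since β < τ; ω is not greatest since ω < μ; γ is not greatest since γ < μ; μ is not greatest since μ < τ; ψ is not greatest since ψ < α; σ is not greatest since σ < ξ; τ is not greatest since τ < α; ξ is not greatest since ξ < ν; ν is not greatest since ν < α.
Only α has nothing above it, so α is the largest.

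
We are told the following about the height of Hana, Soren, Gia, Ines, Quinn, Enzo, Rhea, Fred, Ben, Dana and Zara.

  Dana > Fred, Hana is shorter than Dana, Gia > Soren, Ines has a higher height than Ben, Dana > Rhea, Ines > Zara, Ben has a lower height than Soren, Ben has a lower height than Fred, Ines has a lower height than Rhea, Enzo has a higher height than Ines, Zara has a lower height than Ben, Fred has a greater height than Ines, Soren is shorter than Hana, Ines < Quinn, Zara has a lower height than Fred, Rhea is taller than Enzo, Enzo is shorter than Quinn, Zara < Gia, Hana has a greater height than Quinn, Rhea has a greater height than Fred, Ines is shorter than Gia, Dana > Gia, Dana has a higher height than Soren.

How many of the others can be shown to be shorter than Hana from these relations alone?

6

The elements the relations force below Hana are Zara, Ben, Soren, Ines, Enzo, Quinn — no chain reaches any other.
That is 6.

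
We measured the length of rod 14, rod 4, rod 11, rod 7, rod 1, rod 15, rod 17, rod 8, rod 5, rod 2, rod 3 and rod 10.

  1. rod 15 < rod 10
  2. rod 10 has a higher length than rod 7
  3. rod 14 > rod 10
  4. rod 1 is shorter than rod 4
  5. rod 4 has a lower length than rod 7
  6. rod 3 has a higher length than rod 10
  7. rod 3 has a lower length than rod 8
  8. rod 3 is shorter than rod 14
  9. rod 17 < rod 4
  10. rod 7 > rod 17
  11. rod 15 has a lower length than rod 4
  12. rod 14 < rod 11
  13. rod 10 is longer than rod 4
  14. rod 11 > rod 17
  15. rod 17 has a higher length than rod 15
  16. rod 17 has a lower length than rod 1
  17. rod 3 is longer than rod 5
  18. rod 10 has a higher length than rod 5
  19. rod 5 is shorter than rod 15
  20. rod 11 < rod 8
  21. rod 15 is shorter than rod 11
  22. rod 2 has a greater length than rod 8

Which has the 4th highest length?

The consecutive relations fix a unique order: rod 5 < rod 15 < rod 17 < rod 1 < rod 4 < rod 7 < rod 10 < rod 3 < rod 14 < rod 11 < rod 8 < rod 2.
The 4th largest is rod 14.

rod 14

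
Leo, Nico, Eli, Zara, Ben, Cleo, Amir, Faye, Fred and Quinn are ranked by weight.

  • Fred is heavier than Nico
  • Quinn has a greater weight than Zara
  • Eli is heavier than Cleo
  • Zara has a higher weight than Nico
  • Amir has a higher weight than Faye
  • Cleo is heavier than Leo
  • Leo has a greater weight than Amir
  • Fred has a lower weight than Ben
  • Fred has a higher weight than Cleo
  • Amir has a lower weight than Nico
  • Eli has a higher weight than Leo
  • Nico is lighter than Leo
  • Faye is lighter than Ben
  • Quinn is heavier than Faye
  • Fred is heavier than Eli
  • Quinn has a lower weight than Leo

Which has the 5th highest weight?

Leo

The consecutive relations fix a unique order: Faye < Amir < Nico < Zara < Quinn < Leo < Cleo < Eli < Fred < Ben.
The 5th largest is Leo.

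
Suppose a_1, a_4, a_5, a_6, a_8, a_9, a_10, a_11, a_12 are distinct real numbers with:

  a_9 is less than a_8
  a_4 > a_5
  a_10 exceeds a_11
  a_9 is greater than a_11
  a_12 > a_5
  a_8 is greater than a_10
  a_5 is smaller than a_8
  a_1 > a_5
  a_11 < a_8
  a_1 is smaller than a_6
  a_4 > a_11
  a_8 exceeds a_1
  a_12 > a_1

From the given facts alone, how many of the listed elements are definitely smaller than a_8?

5

From a_8 the given relations immediately reach a_11, a_10, a_9, a_5, a_1.
Nothing else is reachable below a_8; 5 in all.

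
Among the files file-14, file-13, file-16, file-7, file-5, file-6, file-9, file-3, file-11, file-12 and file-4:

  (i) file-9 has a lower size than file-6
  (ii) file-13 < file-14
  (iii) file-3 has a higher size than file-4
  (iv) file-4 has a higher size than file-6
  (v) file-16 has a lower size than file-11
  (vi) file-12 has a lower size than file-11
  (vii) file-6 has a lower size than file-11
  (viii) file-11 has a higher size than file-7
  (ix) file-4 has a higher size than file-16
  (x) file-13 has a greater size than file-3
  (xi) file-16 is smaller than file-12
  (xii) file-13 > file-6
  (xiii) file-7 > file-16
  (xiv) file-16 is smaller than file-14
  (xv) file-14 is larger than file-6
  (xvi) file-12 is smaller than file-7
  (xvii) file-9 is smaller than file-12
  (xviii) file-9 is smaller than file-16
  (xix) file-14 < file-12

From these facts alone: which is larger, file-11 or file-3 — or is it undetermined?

file-11

The relevant relations are file-3 < file-13; file-13 < file-14; file-14 < file-12; file-12 < file-7; file-7 < file-11.
Chaining these gives file-3 < file-13 < file-14 < file-12 < file-7 < file-11.
So file-11 is larger.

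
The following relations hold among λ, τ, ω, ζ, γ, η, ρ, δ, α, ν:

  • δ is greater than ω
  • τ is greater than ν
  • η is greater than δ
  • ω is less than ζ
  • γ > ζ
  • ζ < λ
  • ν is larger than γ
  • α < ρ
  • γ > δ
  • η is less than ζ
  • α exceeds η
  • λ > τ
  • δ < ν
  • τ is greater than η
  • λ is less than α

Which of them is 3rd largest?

Chaining the given pairs: ω < δ < η < ζ < γ < ν < τ < λ < α < ρ.
Counting 3 from the largest end gives λ.

λ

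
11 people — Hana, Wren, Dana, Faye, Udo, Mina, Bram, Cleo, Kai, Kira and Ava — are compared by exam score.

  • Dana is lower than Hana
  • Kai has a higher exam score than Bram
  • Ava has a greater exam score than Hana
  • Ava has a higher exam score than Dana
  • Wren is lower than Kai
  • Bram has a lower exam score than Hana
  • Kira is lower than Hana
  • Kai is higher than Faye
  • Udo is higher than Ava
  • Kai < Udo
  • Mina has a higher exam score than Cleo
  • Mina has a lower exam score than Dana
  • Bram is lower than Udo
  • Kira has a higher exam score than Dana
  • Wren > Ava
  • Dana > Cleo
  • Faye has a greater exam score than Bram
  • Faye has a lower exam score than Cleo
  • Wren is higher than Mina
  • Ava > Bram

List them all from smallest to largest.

Bram < Faye < Cleo < Mina < Dana < Kira < Hana < Ava < Wren < Kai < Udo

The consecutive links are each given: Bram < Faye; Faye < Cleo; Cleo < Mina; Mina < Dana; Dana < Kira; Kira < Hana; Hana < Ava; Ava < Wren; Wren < Kai; Kai < Udo.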